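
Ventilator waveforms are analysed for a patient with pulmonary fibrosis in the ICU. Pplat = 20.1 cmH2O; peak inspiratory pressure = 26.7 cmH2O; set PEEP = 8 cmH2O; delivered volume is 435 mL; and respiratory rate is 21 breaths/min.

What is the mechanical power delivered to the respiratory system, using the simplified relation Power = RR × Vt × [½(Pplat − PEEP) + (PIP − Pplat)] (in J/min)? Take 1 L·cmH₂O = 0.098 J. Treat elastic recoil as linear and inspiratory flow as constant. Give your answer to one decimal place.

11.3

Per-breath work = Vt × [½(Pplat−PEEP) + (PIP−Pplat)] = 0.435 × [0.5×12.1 + 6.6] = 0.435 × 12.65 = 5.503 L·cmH2O.
Power = 21 × 5.503 = 115.56 L·cmH2O/min.
× 0.098 J/(L·cmH2O) → 11.325 J/min.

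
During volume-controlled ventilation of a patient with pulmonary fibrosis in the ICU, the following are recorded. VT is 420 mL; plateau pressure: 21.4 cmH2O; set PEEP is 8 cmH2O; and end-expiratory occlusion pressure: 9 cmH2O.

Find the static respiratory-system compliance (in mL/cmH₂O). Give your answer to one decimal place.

33.9

End-expiratory occlusion gives total PEEP = 9 cmH2O (intrinsic PEEP = 9 − 8 = 1). Use total PEEP for the elastic gradient.
Cstat = Vt / (Pplat − PEEPtotal) = 420 / (21.4 − 9) = 420 / 12.4 = 33.871 mL/cmH2O.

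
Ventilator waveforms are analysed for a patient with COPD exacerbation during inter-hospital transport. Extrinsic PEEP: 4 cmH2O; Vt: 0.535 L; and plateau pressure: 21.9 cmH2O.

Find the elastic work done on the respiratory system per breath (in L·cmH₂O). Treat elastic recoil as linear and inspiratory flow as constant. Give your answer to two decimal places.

4.79

Elastic work ≈ ½ × (Pplat − PEEP) × Vt = 0.5 × (21.9 − 4) × 0.535 L = 0.5 × 17.9 × 0.535 = 4.788 L·cmH2O.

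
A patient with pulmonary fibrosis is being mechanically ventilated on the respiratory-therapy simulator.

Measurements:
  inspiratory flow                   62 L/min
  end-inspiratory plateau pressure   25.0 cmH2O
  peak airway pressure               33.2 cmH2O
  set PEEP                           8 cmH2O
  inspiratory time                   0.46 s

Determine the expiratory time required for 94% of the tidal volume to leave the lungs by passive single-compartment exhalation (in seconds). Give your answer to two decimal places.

0.62

Flow: 62 L/min ÷ 60 = 1.0333 L/s.
Vt = flow × Ti = 1.0333 L/s × 0.46 s × 1000 mL/L = 475.32 mL.
R = (PIP − Pplat)/V̇ = (33.2 − 25.0) / 1.0333 = 8.2/1.0333 = 7.936 cmH2O·s/L.
C = Vt/(Pplat − PEEP) = 475.32 / (25.0 − 8) = 475.32/17.0 = 27.96 mL/cmH2O.
τ = R × C = 7.936 × 0.02796 L/cmH2O = 0.2219 s.
t = −τ·ln(1 − 0.94) = −0.2219·ln(0.06) = 0.6243 s.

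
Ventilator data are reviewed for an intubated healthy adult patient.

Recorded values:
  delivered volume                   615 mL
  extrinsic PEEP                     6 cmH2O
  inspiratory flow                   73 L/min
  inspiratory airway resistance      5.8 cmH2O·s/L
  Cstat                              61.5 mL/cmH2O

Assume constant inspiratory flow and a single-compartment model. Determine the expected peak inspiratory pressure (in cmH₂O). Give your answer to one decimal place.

Flow: 73 L/min ÷ 60 = 1.2167 L/s.
Equation of motion (constant flow): PIP = Vt/C + R·V̇ + PEEP.
PIP = 615/61.5 + 5.8×1.2167 + 6 = 10.0 + 7.057 + 6 = 23.057 cmH2O.

23.1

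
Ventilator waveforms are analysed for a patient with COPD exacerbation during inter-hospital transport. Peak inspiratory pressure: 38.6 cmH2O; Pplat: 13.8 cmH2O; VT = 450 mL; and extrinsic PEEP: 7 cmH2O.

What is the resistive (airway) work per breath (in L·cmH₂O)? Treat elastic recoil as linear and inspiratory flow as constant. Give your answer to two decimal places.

11.16

With constant inspiratory flow the resistive pressure is constant at PIP − Pplat = 38.6 − 13.8 = 24.8 cmH2O, so resistive work = 24.8 × 0.450 = 11.16 L·cmH2O.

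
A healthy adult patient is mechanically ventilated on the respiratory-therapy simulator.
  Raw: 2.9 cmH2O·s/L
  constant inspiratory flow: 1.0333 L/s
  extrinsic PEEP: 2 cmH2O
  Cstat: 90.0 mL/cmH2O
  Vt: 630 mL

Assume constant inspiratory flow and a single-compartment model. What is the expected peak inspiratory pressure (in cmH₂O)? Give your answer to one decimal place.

Equation of motion (constant flow): PIP = Vt/C + R·V̇ + PEEP.
PIP = 630/90.0 + 2.9×1.0333 + 2 = 7.0 + 2.997 + 2 = 11.997 cmH2O.

12.0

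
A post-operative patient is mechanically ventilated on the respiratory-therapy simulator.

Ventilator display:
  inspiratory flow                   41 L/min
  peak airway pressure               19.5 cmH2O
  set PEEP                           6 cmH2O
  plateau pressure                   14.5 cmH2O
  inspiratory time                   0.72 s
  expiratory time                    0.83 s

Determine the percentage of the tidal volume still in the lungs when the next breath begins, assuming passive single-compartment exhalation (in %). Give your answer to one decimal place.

Flow: 41 L/min ÷ 60 = 0.6833 L/s.
Vt = flow × Ti = 0.6833 L/s × 0.72 s × 1000 mL/L = 491.98 mL.
R = (PIP − Pplat)/V̇ = (19.5 − 14.5) / 0.6833 = 5.0/0.6833 = 7.317 cmH2O·s/L.
C = Vt/(Pplat − PEEP) = 491.98 / (14.5 − 6) = 491.98/8.5 = 57.88 mL/cmH2O.
τ = R × C = 7.317 × 0.05788 L/cmH2O = 0.4235 s.
Fraction remaining at end-expiration = e^(−Te/τ) = e^(−0.83/0.4235) = 0.1409 → 14.09%.

14.1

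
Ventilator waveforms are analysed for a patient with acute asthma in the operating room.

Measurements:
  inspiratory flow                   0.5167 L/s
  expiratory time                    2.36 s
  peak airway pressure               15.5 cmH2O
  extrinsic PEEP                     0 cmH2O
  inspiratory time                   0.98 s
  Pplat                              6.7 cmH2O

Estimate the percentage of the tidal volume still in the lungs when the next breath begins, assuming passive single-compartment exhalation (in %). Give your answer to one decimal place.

16.0

Vt = flow × Ti = 0.5167 L/s × 0.98 s × 1000 mL/L = 506.37 mL.
R = (PIP − Pplat)/V̇ = (15.5 − 6.7) / 0.5167 = 8.8/0.5167 = 17.031 cmH2O·s/L.
C = Vt/(Pplat − PEEP) = 506.37 / (6.7 − 0) = 506.37/6.7 = 75.578 mL/cmH2O.
τ = R × C = 17.031 × 0.07558 L/cmH2O = 1.287 s.
Fraction remaining at end-expiration = e^(−Te/τ) = e^(−2.36/1.287) = 0.1598 → 15.98%.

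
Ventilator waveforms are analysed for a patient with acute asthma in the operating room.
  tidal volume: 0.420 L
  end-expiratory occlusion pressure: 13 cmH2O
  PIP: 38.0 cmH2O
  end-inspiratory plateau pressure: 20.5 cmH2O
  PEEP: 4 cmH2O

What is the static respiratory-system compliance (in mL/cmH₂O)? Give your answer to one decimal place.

56.0

End-expiratory occlusion gives total PEEP = 13 cmH2O (intrinsic PEEP = 13 − 4 = 9). Use total PEEP for the elastic gradient.
Cstat = Vt / (Pplat − PEEPtotal) = 420 / (20.5 − 13) = 420 / 7.5 = 56.0 mL/cmH2O.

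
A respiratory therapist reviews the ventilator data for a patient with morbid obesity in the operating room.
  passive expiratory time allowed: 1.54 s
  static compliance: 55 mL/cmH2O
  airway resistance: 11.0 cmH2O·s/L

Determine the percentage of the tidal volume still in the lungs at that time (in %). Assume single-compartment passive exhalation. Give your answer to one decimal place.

7.8

τ = R × C = 11.0 × 55 mL/cmH2O = 11.0 × 0.055 L/cmH2O = 0.605 s.
Passive exhalation: V(t)/V₀ = e^(−t/τ) = e^(−1.54/0.605) = 0.07844.
Fraction remaining = 0.07844 → 7.844%.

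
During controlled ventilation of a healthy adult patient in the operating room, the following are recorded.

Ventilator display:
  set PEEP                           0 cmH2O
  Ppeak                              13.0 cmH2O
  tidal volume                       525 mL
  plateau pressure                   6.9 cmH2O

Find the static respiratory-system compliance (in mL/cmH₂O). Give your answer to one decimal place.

76.1

Cstat = Vt / (Pplat − PEEP) = 525 / (6.9 − 0) = 525 / 6.9 = 76.087 mL/cmH2O.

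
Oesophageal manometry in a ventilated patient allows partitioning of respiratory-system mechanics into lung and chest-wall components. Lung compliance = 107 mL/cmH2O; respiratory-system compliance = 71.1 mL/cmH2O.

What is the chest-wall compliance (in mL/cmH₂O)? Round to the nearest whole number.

212

1/Ccw = 1/Crs − 1/CL.
1/Ccw = 1/71.1 − 1/107 = 0.004719.
Ccw = 211.91 mL/cmH2O.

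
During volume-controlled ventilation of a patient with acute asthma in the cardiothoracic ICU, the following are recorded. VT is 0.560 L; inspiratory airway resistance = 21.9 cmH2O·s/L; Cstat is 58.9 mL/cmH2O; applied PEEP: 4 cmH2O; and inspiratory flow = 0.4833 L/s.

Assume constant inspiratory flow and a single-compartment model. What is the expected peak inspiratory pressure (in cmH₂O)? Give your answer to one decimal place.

Equation of motion (constant flow): PIP = Vt/C + R·V̇ + PEEP.
PIP = 560/58.9 + 21.9×0.4833 + 4 = 9.508 + 10.584 + 4 = 24.092 cmH2O.

24.1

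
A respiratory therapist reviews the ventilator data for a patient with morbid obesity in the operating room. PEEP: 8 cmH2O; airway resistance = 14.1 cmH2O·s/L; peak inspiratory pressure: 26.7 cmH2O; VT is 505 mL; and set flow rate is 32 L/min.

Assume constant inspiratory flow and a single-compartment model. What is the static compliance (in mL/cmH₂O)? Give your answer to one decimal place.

45.2

Flow: 32 L/min ÷ 60 = 0.5333 L/s.
Equation of motion (constant flow): PIP = Vt/C + R·V̇ + PEEP.
Vt/C = PIP − R·V̇ − PEEP = 26.7 − 14.1×0.5333 − 8 = 26.7 − 7.52 − 8 = 11.18 cmH2O.
C = Vt / 11.18 = 505 / 11.18 = 45.17 mL/cmH2O.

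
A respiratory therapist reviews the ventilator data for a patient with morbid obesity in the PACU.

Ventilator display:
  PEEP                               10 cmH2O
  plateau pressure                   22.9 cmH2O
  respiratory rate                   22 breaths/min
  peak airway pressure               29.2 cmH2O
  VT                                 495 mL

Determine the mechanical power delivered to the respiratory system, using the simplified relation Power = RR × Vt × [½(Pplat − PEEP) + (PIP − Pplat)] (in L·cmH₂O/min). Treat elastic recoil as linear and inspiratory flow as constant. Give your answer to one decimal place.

138.8

Per-breath work = Vt × [½(Pplat−PEEP) + (PIP−Pplat)] = 0.495 × [0.5×12.9 + 6.3] = 0.495 × 12.75 = 6.311 L·cmH2O.
Power = 22 × 6.311 = 138.84 L·cmH2O/min.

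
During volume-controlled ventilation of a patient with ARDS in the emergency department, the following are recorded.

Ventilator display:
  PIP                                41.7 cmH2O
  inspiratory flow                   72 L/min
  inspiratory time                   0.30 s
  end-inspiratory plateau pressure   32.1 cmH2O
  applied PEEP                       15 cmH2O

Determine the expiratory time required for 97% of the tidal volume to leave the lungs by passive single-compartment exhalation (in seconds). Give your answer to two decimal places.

0.59

Flow: 72 L/min ÷ 60 = 1.2 L/s.
Vt = flow × Ti = 1.2 L/s × 0.30 s × 1000 mL/L = 360.0 mL.
R = (PIP − Pplat)/V̇ = (41.7 − 32.1) / 1.2 = 9.6/1.2 = 8.0 cmH2O·s/L.
C = Vt/(Pplat − PEEP) = 360.0 / (32.1 − 15) = 360.0/17.1 = 21.053 mL/cmH2O.
τ = R × C = 8.0 × 0.02105 L/cmH2O = 0.1684 s.
t = −τ·ln(1 − 0.97) = −0.1684·ln(0.03) = 0.5905 s.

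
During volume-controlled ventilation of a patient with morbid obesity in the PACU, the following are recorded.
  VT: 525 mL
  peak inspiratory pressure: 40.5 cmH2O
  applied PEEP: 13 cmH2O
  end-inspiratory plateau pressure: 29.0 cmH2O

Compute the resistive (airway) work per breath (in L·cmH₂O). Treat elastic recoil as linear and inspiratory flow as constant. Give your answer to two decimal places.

6.04

With constant inspiratory flow the resistive pressure is constant at PIP − Pplat = 40.5 − 29.0 = 11.5 cmH2O, so resistive work = 11.5 × 0.525 = 6.038 L·cmH2O.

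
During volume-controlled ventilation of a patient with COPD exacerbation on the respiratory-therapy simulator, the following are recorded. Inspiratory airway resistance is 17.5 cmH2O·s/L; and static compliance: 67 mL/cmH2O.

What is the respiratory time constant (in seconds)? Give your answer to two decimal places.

τ = R × C = 17.5 × 67 mL/cmH2O = 17.5 × 0.067 L/cmH2O = 1.173 s.

1.17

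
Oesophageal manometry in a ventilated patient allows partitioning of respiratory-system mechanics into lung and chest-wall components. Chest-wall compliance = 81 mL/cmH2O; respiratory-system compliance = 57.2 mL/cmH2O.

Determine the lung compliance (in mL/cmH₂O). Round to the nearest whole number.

195

1/CL = 1/Crs − 1/Ccw.
1/CL = 1/57.2 − 1/81 = 0.005137.
CL = 194.67 mL/cmH2O.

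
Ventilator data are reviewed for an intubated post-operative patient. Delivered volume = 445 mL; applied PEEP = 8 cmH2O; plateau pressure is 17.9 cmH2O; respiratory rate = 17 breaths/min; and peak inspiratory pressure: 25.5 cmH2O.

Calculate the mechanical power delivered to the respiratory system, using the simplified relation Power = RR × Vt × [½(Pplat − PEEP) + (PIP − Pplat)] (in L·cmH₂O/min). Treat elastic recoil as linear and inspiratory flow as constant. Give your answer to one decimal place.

Per-breath work = Vt × [½(Pplat−PEEP) + (PIP−Pplat)] = 0.445 × [0.5×9.9 + 7.6] = 0.445 × 12.55 = 5.585 L·cmH2O.
Power = 17 × 5.585 = 94.945 L·cmH2O/min.

94.9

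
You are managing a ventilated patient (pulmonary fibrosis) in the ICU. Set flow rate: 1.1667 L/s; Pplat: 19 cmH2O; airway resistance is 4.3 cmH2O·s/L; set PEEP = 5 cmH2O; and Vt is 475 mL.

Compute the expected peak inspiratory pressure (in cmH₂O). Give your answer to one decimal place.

24.0

PIP = Pplat + Raw × flow = 19 + 4.3 × 1.1667 = 19 + 5.017 = 24.017 cmH2O.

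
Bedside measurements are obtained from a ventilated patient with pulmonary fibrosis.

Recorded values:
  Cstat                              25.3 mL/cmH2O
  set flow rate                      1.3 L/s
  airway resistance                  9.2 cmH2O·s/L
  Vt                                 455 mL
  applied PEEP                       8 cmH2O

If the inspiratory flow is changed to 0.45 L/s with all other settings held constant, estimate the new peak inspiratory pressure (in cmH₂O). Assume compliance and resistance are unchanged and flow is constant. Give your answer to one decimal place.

PIP = Vt/C + R·V̇ + PEEP (constant-flow equation of motion).
Only the resistive term changes: ΔPIP = R × ΔV̇ = 9.2 × (0.45 − 1.3) = 9.2 × -0.85 = -7.82 cmH2O.
Original PIP = 455/25.3 + 9.2×1.3 + 8 = 37.944 cmH2O; new PIP = 37.944 + (-7.82) = 30.124 cmH2O.

30.1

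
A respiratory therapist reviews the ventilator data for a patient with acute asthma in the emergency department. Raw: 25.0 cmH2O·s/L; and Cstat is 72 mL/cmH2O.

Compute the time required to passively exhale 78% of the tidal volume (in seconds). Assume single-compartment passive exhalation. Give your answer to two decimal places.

2.73

τ = R × C = 25.0 × 72 mL/cmH2O = 25.0 × 0.072 L/cmH2O = 1.8 s.
Exhaled fraction f = 1 − e^(−t/τ) → t = −τ·ln(1 − f) = −1.8·ln(0.22) = 2.725 s.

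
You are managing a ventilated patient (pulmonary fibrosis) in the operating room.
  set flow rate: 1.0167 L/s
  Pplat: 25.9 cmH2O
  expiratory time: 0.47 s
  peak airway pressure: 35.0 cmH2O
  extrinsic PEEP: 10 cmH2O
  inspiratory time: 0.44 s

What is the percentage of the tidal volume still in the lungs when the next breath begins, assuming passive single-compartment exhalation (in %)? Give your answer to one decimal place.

Vt = flow × Ti = 1.0167 L/s × 0.44 s × 1000 mL/L = 447.35 mL.
R = (PIP − Pplat)/V̇ = (35.0 − 25.9) / 1.0167 = 9.1/1.0167 = 8.951 cmH2O·s/L.
C = Vt/(Pplat − PEEP) = 447.35 / (25.9 − 10) = 447.35/15.9 = 28.135 mL/cmH2O.
τ = R × C = 8.951 × 0.02814 L/cmH2O = 0.2519 s.
Fraction remaining at end-expiration = e^(−Te/τ) = e^(−0.47/0.2519) = 0.1548 → 15.48%.

15.5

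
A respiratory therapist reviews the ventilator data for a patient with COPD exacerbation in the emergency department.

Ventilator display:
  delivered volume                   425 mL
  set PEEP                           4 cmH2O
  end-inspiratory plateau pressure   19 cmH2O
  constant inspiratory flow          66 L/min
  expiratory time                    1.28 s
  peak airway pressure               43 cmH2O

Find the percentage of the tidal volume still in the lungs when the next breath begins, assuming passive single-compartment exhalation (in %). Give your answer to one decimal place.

Flow: 66 L/min ÷ 60 = 1.1 L/s.
R = (PIP − Pplat)/V̇ = (43 − 19) / 1.1 = 24.0/1.1 = 21.818 cmH2O·s/L.
C = Vt/(Pplat − PEEP) = 425.0 / (19 − 4) = 425.0/15.0 = 28.333 mL/cmH2O.
τ = R × C = 21.818 × 0.02833 L/cmH2O = 0.6181 s.
Fraction remaining at end-expiration = e^(−Te/τ) = e^(−1.28/0.6181) = 0.1261 → 12.61%.

12.6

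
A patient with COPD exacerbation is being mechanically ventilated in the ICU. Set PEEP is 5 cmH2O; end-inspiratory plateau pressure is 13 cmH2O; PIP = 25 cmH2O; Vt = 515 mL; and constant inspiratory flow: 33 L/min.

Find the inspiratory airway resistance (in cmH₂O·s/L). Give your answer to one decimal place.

Flow: 33 L/min ÷ 60 = 0.55 L/s.
Raw = (PIP − Pplat) / flow = (25 − 13) / 0.55 = 12.0 / 0.55 = 21.818 cmH2O·s/L.

21.8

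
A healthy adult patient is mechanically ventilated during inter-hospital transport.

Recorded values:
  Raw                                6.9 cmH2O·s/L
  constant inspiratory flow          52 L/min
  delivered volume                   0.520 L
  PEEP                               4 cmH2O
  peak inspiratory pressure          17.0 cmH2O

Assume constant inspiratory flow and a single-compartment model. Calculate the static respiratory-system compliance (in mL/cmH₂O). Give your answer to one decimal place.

Flow: 52 L/min ÷ 60 = 0.8667 L/s.
Equation of motion (constant flow): PIP = Vt/C + R·V̇ + PEEP.
Vt/C = PIP − R·V̇ − PEEP = 17.0 − 6.9×0.8667 − 4 = 17.0 − 5.98 − 4 = 7.02 cmH2O.
C = Vt / 7.02 = 520 / 7.02 = 74.074 mL/cmH2O.

74.1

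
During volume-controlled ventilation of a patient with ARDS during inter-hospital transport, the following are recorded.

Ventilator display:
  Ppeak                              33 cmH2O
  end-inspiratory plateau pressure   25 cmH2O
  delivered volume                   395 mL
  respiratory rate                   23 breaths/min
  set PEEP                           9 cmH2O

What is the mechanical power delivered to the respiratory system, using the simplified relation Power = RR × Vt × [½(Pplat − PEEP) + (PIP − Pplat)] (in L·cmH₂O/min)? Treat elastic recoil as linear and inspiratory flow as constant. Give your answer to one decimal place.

Per-breath work = Vt × [½(Pplat−PEEP) + (PIP−Pplat)] = 0.395 × [0.5×16.0 + 8.0] = 0.395 × 16.0 = 6.32 L·cmH2O.
Power = 23 × 6.32 = 145.36 L·cmH2O/min.

145.4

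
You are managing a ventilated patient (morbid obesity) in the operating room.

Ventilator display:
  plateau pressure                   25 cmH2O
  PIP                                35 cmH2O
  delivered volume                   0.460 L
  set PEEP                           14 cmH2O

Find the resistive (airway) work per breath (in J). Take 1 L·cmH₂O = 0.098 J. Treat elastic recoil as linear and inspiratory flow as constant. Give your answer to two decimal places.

With constant inspiratory flow the resistive pressure is constant at PIP − Pplat = 35 − 25 = 10.0 cmH2O, so resistive work = 10.0 × 0.460 = 4.6 L·cmH2O.
× 0.098 J/(L·cmH2O) → 0.4508 J.

0.45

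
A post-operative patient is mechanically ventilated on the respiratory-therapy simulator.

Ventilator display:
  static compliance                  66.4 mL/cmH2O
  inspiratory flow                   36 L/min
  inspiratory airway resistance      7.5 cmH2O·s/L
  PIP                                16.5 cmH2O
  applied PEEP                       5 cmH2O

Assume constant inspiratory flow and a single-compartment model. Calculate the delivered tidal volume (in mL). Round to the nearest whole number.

465

Flow: 36 L/min ÷ 60 = 0.6 L/s.
Equation of motion (constant flow): PIP = Vt/C + R·V̇ + PEEP.
Vt/C = PIP − R·V̇ − PEEP = 16.5 − 4.5 − 5 = 7.0 cmH2O.
Vt = C × 7.0 = 66.4 × 7.0 = 464.8 mL.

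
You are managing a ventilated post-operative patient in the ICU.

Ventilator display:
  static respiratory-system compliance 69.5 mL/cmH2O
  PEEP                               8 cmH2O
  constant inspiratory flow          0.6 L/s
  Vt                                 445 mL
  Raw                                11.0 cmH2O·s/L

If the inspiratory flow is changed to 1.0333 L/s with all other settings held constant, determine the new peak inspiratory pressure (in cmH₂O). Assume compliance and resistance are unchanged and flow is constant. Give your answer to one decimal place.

PIP = Vt/C + R·V̇ + PEEP (constant-flow equation of motion).
Only the resistive term changes: ΔPIP = R × ΔV̇ = 11.0 × (1.0333 − 0.6) = 11.0 × 0.4333 = 4.766 cmH2O.
Original PIP = 445/69.5 + 11.0×0.6 + 8 = 21.003 cmH2O; new PIP = 21.003 + (4.766) = 25.769 cmH2O.

25.8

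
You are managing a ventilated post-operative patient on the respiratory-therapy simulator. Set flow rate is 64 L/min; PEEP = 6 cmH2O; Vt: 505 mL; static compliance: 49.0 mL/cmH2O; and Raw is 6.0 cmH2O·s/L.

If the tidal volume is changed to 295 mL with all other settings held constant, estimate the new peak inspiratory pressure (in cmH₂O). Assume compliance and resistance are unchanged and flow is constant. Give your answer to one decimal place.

18.4

Flow: 64 L/min ÷ 60 = 1.0667 L/s.
PIP = Vt/C + R·V̇ + PEEP (constant-flow equation of motion).
Only the elastic term changes: ΔPIP = ΔVt / C = (295 − 505) / 49.0 = -4.286 cmH2O.
Original PIP = 505/49.0 + 6.0×1.0667 + 6 = 22.706 cmH2O; new PIP = 22.706 + (-4.286) = 18.42 cmH2O.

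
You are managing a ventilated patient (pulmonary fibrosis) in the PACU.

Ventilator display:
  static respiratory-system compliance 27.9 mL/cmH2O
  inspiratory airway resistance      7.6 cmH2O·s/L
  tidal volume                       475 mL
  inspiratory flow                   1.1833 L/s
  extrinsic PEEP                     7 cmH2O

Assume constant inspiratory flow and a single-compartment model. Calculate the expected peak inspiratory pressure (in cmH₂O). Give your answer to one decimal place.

Equation of motion (constant flow): PIP = Vt/C + R·V̇ + PEEP.
PIP = 475/27.9 + 7.6×1.1833 + 7 = 17.025 + 8.993 + 7 = 33.018 cmH2O.

33.0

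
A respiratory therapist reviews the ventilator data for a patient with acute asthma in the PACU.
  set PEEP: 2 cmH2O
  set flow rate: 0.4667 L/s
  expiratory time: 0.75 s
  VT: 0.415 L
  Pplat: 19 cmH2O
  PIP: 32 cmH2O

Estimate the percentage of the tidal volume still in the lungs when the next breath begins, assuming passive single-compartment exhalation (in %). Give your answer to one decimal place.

R = (PIP − Pplat)/V̇ = (32 − 19) / 0.4667 = 13.0/0.4667 = 27.855 cmH2O·s/L.
C = Vt/(Pplat − PEEP) = 415.0 / (19 − 2) = 415.0/17.0 = 24.412 mL/cmH2O.
τ = R × C = 27.855 × 0.02441 L/cmH2O = 0.6799 s.
Fraction remaining at end-expiration = e^(−Te/τ) = e^(−0.75/0.6799) = 0.3318 → 33.18%.

33.2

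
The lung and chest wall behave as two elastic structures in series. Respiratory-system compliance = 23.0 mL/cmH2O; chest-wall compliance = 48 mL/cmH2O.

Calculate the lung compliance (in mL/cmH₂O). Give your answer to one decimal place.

44.2

1/CL = 1/Crs − 1/Ccw.
1/CL = 1/23.0 − 1/48 = 0.02264.
CL = 44.17 mL/cmH2O.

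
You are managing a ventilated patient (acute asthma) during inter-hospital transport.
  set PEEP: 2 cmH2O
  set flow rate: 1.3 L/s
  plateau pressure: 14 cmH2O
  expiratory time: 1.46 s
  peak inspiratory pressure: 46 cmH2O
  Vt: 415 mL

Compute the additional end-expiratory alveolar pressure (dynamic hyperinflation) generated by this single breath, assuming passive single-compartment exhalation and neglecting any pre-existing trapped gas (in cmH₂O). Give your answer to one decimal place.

2.2

R = (PIP − Pplat)/V̇ = (46 − 14) / 1.3 = 32.0/1.3 = 24.615 cmH2O·s/L.
C = Vt/(Pplat − PEEP) = 415.0 / (14 − 2) = 415.0/12.0 = 34.583 mL/cmH2O.
τ = R × C = 24.615 × 0.03458 L/cmH2O = 0.8512 s.
Fraction remaining = e^(−Te/τ) = e^(−1.46/0.8512) = 0.1799; trapped volume = 415.0 × 0.1799 = 74.659 mL.
Additional alveolar pressure from trapping ≈ V_trapped / C = 74.659 / 34.583 = 2.159 cmH2O.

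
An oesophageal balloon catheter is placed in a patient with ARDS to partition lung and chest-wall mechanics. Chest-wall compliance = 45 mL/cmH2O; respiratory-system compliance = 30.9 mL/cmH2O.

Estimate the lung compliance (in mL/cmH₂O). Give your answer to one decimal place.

98.6

1/CL = 1/Crs − 1/Ccw.
1/CL = 1/30.9 − 1/45 = 0.01014.
CL = 98.619 mL/cmH2O.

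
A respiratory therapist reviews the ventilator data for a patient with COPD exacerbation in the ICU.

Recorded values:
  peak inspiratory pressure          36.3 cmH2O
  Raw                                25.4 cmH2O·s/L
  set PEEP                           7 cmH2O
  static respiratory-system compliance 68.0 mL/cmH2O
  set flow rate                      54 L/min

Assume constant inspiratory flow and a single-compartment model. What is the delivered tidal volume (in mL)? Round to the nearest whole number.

438

Flow: 54 L/min ÷ 60 = 0.9 L/s.
Equation of motion (constant flow): PIP = Vt/C + R·V̇ + PEEP.
Vt/C = PIP − R·V̇ − PEEP = 36.3 − 22.86 − 7 = 6.44 cmH2O.
Vt = C × 6.44 = 68.0 × 6.44 = 437.92 mL.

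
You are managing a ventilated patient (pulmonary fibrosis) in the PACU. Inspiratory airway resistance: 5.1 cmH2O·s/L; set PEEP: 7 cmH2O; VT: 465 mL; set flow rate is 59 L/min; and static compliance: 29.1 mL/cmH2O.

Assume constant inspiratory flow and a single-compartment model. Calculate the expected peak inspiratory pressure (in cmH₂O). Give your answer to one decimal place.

Flow: 59 L/min ÷ 60 = 0.9833 L/s.
Equation of motion (constant flow): PIP = Vt/C + R·V̇ + PEEP.
PIP = 465/29.1 + 5.1×0.9833 + 7 = 15.979 + 5.015 + 7 = 27.994 cmH2O.

28.0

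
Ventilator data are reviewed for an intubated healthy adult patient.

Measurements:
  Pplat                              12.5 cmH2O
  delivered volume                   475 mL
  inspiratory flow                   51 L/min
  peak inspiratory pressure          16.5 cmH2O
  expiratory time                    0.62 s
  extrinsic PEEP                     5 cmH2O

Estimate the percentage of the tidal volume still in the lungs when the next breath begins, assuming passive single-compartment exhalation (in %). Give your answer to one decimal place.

12.5

Flow: 51 L/min ÷ 60 = 0.85 L/s.
R = (PIP − Pplat)/V̇ = (16.5 − 12.5) / 0.85 = 4.0/0.85 = 4.706 cmH2O·s/L.
C = Vt/(Pplat − PEEP) = 475.0 / (12.5 − 5) = 475.0/7.5 = 63.333 mL/cmH2O.
τ = R × C = 4.706 × 0.06333 L/cmH2O = 0.298 s.
Fraction remaining at end-expiration = e^(−Te/τ) = e^(−0.62/0.298) = 0.1249 → 12.49%.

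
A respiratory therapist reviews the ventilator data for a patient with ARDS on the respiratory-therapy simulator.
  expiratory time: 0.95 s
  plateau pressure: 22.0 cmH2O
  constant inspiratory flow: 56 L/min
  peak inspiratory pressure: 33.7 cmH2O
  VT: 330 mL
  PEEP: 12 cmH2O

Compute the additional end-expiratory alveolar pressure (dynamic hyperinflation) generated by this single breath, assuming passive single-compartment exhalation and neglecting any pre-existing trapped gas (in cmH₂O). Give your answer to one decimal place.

1.0

Flow: 56 L/min ÷ 60 = 0.9333 L/s.
R = (PIP − Pplat)/V̇ = (33.7 − 22.0) / 0.9333 = 11.7/0.9333 = 12.536 cmH2O·s/L.
C = Vt/(Pplat − PEEP) = 330.0 / (22.0 − 12) = 330.0/10.0 = 33.0 mL/cmH2O.
τ = R × C = 12.536 × 0.033 L/cmH2O = 0.4137 s.
Fraction remaining = e^(−Te/τ) = e^(−0.95/0.4137) = 0.1006; trapped volume = 330.0 × 0.1006 = 33.198 mL.
Additional alveolar pressure from trapping ≈ V_trapped / C = 33.198 / 33.0 = 1.006 cmH2O.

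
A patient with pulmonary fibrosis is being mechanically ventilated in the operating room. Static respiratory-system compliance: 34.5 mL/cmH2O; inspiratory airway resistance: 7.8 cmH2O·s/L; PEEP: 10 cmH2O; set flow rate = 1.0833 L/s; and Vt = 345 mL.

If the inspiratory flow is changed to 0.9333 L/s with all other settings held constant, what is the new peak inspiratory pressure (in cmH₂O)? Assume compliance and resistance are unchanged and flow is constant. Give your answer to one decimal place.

PIP = Vt/C + R·V̇ + PEEP (constant-flow equation of motion).
Only the resistive term changes: ΔPIP = R × ΔV̇ = 7.8 × (0.9333 − 1.0833) = 7.8 × -0.15 = -1.17 cmH2O.
Original PIP = 345/34.5 + 7.8×1.0833 + 10 = 28.45 cmH2O; new PIP = 28.45 + (-1.17) = 27.28 cmH2O.

27.3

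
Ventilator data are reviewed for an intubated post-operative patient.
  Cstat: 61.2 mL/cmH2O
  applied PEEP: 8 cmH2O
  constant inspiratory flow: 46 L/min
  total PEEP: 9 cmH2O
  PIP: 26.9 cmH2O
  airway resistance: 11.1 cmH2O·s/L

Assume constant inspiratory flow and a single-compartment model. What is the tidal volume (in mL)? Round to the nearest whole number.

575

Flow: 46 L/min ÷ 60 = 0.7667 L/s.
Total PEEP = 9 cmH2O (set 8 + intrinsic 1); this is the baseline alveolar pressure.
Equation of motion (constant flow): PIP = Vt/C + R·V̇ + PEEP.
Vt/C = PIP − R·V̇ − PEEP = 26.9 − 8.51 − 9 = 9.39 cmH2O.
Vt = C × 9.39 = 61.2 × 9.39 = 574.67 mL.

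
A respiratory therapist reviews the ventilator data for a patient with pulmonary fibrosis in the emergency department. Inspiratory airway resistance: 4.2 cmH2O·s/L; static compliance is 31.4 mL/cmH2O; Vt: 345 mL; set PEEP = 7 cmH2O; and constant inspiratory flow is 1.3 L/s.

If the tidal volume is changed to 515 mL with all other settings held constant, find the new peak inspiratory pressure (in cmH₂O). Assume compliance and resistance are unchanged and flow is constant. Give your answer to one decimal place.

28.9

PIP = Vt/C + R·V̇ + PEEP (constant-flow equation of motion).
Only the elastic term changes: ΔPIP = ΔVt / C = (515 − 345) / 31.4 = 5.414 cmH2O.
Original PIP = 345/31.4 + 4.2×1.3 + 7 = 23.447 cmH2O; new PIP = 23.447 + (5.414) = 28.861 cmH2O.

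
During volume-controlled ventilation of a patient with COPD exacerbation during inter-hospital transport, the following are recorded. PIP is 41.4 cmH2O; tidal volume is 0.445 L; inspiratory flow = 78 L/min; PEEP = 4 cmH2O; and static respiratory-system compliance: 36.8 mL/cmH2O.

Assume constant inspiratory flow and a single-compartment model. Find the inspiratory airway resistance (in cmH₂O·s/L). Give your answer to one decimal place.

Flow: 78 L/min ÷ 60 = 1.3 L/s.
Equation of motion (constant flow): PIP = Vt/C + R·V̇ + PEEP.
R·V̇ = PIP − Vt/C − PEEP = 41.4 − 445/36.8 − 4 = 41.4 − 12.092 − 4 = 25.308 cmH2O.
R = 25.308 / 1.3 = 19.468 cmH2O·s/L.

19.5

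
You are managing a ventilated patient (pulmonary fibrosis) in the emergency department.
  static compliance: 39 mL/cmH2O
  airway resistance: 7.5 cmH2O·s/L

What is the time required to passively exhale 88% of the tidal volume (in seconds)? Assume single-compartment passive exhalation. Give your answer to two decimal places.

τ = R × C = 7.5 × 39 mL/cmH2O = 7.5 × 0.039 L/cmH2O = 0.2925 s.
Exhaled fraction f = 1 − e^(−t/τ) → t = −τ·ln(1 − f) = −0.2925·ln(0.12) = 0.6202 s.

0.62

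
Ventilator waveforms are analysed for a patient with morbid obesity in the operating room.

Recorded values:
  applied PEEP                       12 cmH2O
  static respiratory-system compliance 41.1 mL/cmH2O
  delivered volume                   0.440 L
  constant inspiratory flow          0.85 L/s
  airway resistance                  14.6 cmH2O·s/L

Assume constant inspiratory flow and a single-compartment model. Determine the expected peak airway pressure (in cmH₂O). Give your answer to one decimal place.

35.1

Equation of motion (constant flow): PIP = Vt/C + R·V̇ + PEEP.
PIP = 440/41.1 + 14.6×0.85 + 12 = 10.706 + 12.41 + 12 = 35.116 cmH2O.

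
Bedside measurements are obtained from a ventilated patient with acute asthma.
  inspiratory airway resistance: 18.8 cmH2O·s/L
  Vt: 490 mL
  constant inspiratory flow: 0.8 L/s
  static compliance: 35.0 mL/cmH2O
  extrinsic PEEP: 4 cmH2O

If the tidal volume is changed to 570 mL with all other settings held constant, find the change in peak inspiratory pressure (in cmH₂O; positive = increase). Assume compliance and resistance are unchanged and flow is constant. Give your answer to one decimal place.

2.3

PIP = Vt/C + R·V̇ + PEEP (constant-flow equation of motion).
Only the elastic term changes: ΔPIP = ΔVt / C = (570 − 490) / 35.0 = 2.286 cmH2O.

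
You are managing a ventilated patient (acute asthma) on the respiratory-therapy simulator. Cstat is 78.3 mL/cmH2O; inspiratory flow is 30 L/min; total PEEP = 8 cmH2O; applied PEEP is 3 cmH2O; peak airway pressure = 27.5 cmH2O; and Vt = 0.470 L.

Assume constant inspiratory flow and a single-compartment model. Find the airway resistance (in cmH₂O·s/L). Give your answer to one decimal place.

27.0

Flow: 30 L/min ÷ 60 = 0.5 L/s.
Total PEEP = 8 cmH2O (set 3 + intrinsic 5); this is the baseline alveolar pressure.
Equation of motion (constant flow): PIP = Vt/C + R·V̇ + PEEP.
R·V̇ = PIP − Vt/C − PEEP = 27.5 − 470/78.3 − 8 = 27.5 − 6.003 − 8 = 13.497 cmH2O.
R = 13.497 / 0.5 = 26.994 cmH2O·s/L.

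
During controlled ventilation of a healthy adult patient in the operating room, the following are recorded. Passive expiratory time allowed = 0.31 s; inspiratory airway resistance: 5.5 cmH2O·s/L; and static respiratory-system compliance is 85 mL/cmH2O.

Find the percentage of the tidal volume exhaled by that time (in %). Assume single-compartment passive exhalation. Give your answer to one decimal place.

τ = R × C = 5.5 × 85 mL/cmH2O = 5.5 × 0.085 L/cmH2O = 0.4675 s.
Passive exhalation: V(t)/V₀ = e^(−t/τ) = e^(−0.31/0.4675) = 0.5153.
Fraction exhaled = 1 − 0.5153 = 0.4847 → 48.47%.

48.5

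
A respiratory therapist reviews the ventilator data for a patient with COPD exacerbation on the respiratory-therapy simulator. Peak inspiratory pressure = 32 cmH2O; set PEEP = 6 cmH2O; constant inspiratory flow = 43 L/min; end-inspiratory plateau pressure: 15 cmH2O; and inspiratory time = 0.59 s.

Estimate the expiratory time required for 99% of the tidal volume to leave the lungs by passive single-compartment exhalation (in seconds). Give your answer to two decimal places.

Flow: 43 L/min ÷ 60 = 0.7167 L/s.
Vt = flow × Ti = 0.7167 L/s × 0.59 s × 1000 mL/L = 422.85 mL.
R = (PIP − Pplat)/V̇ = (32 − 15) / 0.7167 = 17.0/0.7167 = 23.72 cmH2O·s/L.
C = Vt/(Pplat − PEEP) = 422.85 / (15 − 6) = 422.85/9.0 = 46.983 mL/cmH2O.
τ = R × C = 23.72 × 0.04698 L/cmH2O = 1.114 s.
t = −τ·ln(1 − 0.99) = −1.114·ln(0.01) = 5.13 s.

5.13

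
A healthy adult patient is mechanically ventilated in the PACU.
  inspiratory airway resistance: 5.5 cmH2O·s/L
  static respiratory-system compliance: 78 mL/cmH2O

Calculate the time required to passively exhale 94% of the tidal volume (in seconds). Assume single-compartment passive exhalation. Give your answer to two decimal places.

τ = R × C = 5.5 × 78 mL/cmH2O = 5.5 × 0.078 L/cmH2O = 0.429 s.
Exhaled fraction f = 1 − e^(−t/τ) → t = −τ·ln(1 − f) = −0.429·ln(0.06) = 1.207 s.

1.21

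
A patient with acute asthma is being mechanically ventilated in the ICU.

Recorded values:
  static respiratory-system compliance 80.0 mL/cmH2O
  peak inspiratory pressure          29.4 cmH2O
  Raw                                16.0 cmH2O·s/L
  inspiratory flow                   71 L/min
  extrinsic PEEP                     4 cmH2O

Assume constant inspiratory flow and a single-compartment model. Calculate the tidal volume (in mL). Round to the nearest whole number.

Flow: 71 L/min ÷ 60 = 1.1833 L/s.
Equation of motion (constant flow): PIP = Vt/C + R·V̇ + PEEP.
Vt/C = PIP − R·V̇ − PEEP = 29.4 − 18.933 − 4 = 6.467 cmH2O.
Vt = C × 6.467 = 80.0 × 6.467 = 517.36 mL.

517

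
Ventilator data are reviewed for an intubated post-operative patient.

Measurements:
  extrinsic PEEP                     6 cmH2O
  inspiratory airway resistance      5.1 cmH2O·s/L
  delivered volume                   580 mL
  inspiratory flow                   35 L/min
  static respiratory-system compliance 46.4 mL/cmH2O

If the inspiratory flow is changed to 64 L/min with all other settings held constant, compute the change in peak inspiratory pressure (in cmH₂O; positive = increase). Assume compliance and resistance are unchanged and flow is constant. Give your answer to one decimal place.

Flow: 35 L/min ÷ 60 = 0.5833 L/s.
New flow: 64 L/min ÷ 60 = 1.0667 L/s.
PIP = Vt/C + R·V̇ + PEEP (constant-flow equation of motion).
Only the resistive term changes: ΔPIP = R × ΔV̇ = 5.1 × (1.0667 − 0.5833) = 5.1 × 0.4834 = 2.465 cmH2O.

2.5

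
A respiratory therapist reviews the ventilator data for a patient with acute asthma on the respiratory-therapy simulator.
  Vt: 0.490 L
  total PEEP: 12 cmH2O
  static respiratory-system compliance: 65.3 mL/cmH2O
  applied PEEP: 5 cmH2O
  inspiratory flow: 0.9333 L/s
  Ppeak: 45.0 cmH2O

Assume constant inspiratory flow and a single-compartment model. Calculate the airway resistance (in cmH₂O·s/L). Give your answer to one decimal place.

27.3

Total PEEP = 12 cmH2O (set 5 + intrinsic 7); this is the baseline alveolar pressure.
Equation of motion (constant flow): PIP = Vt/C + R·V̇ + PEEP.
R·V̇ = PIP − Vt/C − PEEP = 45.0 − 490/65.3 − 12 = 45.0 − 7.504 − 12 = 25.496 cmH2O.
R = 25.496 / 0.9333 = 27.318 cmH2O·s/L.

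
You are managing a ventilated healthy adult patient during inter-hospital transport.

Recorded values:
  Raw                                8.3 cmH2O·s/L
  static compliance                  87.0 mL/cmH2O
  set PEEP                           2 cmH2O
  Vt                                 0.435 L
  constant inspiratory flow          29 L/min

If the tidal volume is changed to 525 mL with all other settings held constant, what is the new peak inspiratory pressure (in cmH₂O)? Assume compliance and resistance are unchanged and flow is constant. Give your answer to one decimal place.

12.0

Flow: 29 L/min ÷ 60 = 0.4833 L/s.
PIP = Vt/C + R·V̇ + PEEP (constant-flow equation of motion).
Only the elastic term changes: ΔPIP = ΔVt / C = (525 − 435) / 87.0 = 1.034 cmH2O.
Original PIP = 435/87.0 + 8.3×0.4833 + 2 = 11.011 cmH2O; new PIP = 11.011 + (1.034) = 12.045 cmH2O.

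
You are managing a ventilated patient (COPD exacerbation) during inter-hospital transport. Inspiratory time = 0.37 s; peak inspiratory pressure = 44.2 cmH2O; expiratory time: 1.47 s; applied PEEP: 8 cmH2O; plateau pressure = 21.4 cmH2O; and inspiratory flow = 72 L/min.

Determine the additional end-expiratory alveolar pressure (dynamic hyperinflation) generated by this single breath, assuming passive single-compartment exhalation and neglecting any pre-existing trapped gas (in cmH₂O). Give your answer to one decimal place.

1.3

Flow: 72 L/min ÷ 60 = 1.2 L/s.
Vt = flow × Ti = 1.2 L/s × 0.37 s × 1000 mL/L = 444.0 mL.
R = (PIP − Pplat)/V̇ = (44.2 − 21.4) / 1.2 = 22.8/1.2 = 19.0 cmH2O·s/L.
C = Vt/(Pplat − PEEP) = 444.0 / (21.4 − 8) = 444.0/13.4 = 33.134 mL/cmH2O.
τ = R × C = 19.0 × 0.03313 L/cmH2O = 0.6295 s.
Fraction remaining = e^(−Te/τ) = e^(−1.47/0.6295) = 0.09679; trapped volume = 444.0 × 0.09679 = 42.975 mL.
Additional alveolar pressure from trapping ≈ V_trapped / C = 42.975 / 33.134 = 1.297 cmH2O.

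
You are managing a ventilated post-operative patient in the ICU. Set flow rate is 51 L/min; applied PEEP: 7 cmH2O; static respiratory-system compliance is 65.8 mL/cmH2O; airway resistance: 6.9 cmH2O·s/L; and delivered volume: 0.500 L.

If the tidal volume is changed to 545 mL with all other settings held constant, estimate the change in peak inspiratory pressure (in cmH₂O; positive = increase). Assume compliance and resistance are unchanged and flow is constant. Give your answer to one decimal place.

0.7

PIP = Vt/C + R·V̇ + PEEP (constant-flow equation of motion).
Only the elastic term changes: ΔPIP = ΔVt / C = (545 − 500) / 65.8 = 0.6839 cmH2O.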